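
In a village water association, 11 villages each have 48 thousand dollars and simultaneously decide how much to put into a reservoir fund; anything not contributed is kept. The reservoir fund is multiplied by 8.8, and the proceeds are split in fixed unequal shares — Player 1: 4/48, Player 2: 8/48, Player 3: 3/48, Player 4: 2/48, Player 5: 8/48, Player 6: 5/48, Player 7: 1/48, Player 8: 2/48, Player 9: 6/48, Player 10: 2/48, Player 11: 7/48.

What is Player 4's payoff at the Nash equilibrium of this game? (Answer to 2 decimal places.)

118.40 thousand dollars

For player j, contributing a unit is worthwhile iff 8.8 × (j's share) ≥ 1, i.e. iff j's share is at least 0.1136.
Player 2, Player 5, Player 9 and Player 11 are above the threshold, contributing 48 each; the remaining 7 contribute 0. Total contributed: 192.
Player 4 keeps 48 and receives 8.8 × 192 × 2/48 = 70.40 from the reservoir fund, for a payoff of 118.40.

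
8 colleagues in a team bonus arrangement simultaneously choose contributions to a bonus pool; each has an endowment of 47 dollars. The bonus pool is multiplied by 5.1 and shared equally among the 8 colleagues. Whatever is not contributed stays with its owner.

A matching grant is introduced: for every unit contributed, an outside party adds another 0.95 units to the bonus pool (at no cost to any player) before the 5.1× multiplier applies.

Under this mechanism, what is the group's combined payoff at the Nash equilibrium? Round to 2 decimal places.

3739.32 dollars

Under the mechanism each unit contributed yields 5.1 × 1.95 / 8 = 1.2431 back to its contributor per unit of net cost, which exceeds 1, making full contribution the dominant choice for everyone.
At the Nash equilibrium everyone contributes 47. Group total payoff = 5.1 × 1.95 × 376 = 3739.32.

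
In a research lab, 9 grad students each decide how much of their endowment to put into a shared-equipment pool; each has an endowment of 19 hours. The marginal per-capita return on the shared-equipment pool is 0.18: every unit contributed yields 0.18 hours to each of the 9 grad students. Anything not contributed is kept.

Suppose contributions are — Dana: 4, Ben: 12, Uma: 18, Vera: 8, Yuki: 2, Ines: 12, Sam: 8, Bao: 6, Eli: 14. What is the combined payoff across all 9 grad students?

223.08 hours

Total contributed: 4 + 12 + 18 + 8 + 2 + 12 + 8 + 6 + 14 = 84; total kept: 9 × 19 − 84 = 87.
The shared-equipment pool pays out 0.18 × 9 × 84 = 136.08 in aggregate.
Group total = 87 + 136.08 = 223.08.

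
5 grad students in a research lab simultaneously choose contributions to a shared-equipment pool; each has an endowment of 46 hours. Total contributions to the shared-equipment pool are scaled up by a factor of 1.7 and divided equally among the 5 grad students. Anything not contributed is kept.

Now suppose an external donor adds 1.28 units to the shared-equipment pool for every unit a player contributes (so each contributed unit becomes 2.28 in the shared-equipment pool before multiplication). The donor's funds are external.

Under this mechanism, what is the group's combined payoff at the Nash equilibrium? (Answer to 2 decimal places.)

With the mechanism, a contributed unit returns 1.7 × 2.28 / 5 = 0.7752 per unit of net cost — still below 1 — so contributing 0 remains dominant for every player.
At the Nash equilibrium no one contributes; group total payoff = 5 × 46 = 230.

230.00 hours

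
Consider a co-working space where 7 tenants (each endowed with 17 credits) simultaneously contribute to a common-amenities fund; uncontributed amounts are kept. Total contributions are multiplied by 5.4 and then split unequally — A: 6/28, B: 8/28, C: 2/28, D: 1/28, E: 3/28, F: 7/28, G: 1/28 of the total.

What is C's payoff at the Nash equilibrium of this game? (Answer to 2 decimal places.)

A player with share s gets back 5.4·s per unit contributed, so full contribution is dominant for anyone with s > 1/5.4 = 0.1852 and zero contribution is dominant for anyone below.
The shares above 0.1852 belong to A, B and F, contributing 17 each; the remaining 4 contribute 0. Total contributed: 51.
C keeps 17 and receives 5.4 × 51 × 2/28 = 19.67 from the common-amenities fund, for a payoff of 36.67.

36.67 credits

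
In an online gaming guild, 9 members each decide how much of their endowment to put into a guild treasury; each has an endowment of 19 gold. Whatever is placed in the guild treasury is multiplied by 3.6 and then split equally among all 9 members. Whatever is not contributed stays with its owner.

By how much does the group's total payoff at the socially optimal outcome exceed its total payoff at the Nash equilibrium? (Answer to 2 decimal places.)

444.60 gold

Each contributed unit returns 3.6/9 = 0.4000 to its contributor — below 1 — so contributing 0 is dominant for every player. At the Nash equilibrium everyone keeps their 19, and the group total is 9 × 19 = 171.
Each contributed unit returns 3.600 to the group as a whole (0.4000 to each of 9 players), which exceeds 1, so the social optimum is full contribution: group total = 3.600 × 171 = 615.60.
Efficiency loss = 615.60 − 171 = 444.60.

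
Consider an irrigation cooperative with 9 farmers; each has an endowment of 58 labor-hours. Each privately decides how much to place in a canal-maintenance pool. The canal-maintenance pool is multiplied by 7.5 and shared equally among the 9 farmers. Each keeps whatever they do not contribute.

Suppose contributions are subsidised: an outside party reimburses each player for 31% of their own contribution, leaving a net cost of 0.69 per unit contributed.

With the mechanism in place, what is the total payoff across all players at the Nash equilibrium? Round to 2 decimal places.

4076.82 labor-hours

The effective private return per unit is now (7.5/9) / 0.69 = 1.2077 > 1, so every player's dominant strategy flips to full contribution.
So the Nash equilibrium is full contribution by all 9; the group earns 9 × (58 × 0.31 + 7.5 × 58) = 4076.82.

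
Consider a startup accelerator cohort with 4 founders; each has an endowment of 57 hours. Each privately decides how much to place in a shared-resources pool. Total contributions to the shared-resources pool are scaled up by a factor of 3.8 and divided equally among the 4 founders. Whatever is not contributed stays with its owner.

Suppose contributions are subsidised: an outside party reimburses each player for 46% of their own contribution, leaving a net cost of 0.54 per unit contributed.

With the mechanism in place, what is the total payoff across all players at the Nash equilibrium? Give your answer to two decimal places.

Under the mechanism each unit contributed yields (3.8/4) / 0.54 = 1.7593 back to its contributor per unit of net cost, which exceeds 1, making full contribution the dominant choice for everyone.
So the Nash equilibrium is full contribution by all 4; the group earns 4 × (57 × 0.46 + 3.8 × 57) = 971.28.

971.28 hours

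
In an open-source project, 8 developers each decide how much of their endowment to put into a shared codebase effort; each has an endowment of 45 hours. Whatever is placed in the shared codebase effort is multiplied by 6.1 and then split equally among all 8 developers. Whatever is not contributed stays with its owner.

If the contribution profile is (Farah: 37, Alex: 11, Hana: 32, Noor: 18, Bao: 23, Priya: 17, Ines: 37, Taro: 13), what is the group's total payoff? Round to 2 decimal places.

Total contributed: 37 + 11 + 32 + 18 + 23 + 17 + 37 + 13 = 188; total kept: 8 × 45 − 188 = 172.
The shared codebase effort pays out 6.1 × 188 = 1146.80 in aggregate.
Group total = 172 + 1146.80 = 1318.80.

1318.80 hours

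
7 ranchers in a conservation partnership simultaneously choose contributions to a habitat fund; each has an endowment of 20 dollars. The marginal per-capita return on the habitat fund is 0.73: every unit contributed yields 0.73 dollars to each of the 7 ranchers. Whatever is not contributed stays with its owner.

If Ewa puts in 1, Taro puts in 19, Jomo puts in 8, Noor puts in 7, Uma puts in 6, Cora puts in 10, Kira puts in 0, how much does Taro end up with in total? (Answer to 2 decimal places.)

38.23 dollars

Total contributed: 1 + 19 + 8 + 7 + 6 + 10 + 0 = 51.
Each receives 0.73 × 51 = 37.23 from the habitat fund.
Taro keeps 20 − 19 = 1, so Taro's payoff is 1 + 37.23 = 38.23.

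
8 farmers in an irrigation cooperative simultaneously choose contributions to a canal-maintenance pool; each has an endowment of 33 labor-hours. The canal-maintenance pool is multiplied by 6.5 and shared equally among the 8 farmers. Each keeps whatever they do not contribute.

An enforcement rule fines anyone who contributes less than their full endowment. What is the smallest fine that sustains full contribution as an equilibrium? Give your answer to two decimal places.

6.19 labor-hours

Given the others contribute fully, the best deviation is to contribute 0 (any partial contribution still incurs the fine and gives up units whose private return 0.8125 is below 1).
Deviating from 33 to 0 saves 33 labor-hours but forfeits the deviator's share of the drop in the canal-maintenance pool: 6.5/8 × 33 = 26.81.
So the deviation gain is 33 − 26.81 = 6.19, and the fine must be at least 6.19 labor-hours to wipe it out.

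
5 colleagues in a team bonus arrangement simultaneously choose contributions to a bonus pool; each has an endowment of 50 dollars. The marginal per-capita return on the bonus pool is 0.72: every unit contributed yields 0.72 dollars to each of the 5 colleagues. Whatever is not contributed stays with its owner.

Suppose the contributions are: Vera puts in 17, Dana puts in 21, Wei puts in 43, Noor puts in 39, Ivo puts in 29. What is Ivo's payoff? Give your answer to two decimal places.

128.28 dollars

Total contributed: 17 + 21 + 43 + 39 + 29 = 149.
Each receives 0.72 × 149 = 107.28 from the bonus pool.
Ivo keeps 50 − 29 = 21, so Ivo's payoff is 21 + 107.28 = 128.28.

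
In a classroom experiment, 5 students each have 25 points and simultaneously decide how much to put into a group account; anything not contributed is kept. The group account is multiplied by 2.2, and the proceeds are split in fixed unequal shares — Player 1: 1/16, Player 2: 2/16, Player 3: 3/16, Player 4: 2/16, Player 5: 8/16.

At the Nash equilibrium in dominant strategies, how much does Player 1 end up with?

Player j's private return per contributed unit is 2.2 × (j's share). Contributing is weakly dominant for j when that share is at least 1/2.2 = 0.4545, and contributing 0 is dominant otherwise.
Player 5 alone (share 8/16) is above the threshold, contributing 25; the remaining 4 contribute 0. Total contributed: 25.
Player 1 keeps 25 and receives 2.2 × 25 × 1/16 = 3.44 from the group account, for a payoff of 28.44.

28.44 points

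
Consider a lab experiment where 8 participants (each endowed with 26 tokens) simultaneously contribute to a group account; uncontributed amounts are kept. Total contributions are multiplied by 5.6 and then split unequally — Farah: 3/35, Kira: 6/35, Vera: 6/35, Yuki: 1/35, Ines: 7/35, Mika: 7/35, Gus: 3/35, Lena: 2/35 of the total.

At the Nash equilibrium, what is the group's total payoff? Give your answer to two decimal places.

447.20 tokens

A player with share s gets back 5.6·s per unit contributed, so full contribution is dominant for anyone with s > 1/5.6 = 0.1786 and zero contribution is dominant for anyone below.
Ines and Mika clear that bar, contributing 26 each; the remaining 6 contribute 0. Total contributed: 52.
The group account pays out 5.6 × 52 = 291.20 in total (split across the unequal shares, but the aggregate is all that matters for the group sum).
The 6 free-riders keep 26 each, adding 156. Group total = 156 + 291.20 = 447.20.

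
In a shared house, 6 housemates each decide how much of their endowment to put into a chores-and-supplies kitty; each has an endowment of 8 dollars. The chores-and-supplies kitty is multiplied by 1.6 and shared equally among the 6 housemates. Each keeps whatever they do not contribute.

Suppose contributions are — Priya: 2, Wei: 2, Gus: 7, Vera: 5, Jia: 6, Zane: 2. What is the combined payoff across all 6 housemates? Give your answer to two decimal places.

Total contributed: 2 + 2 + 7 + 5 + 6 + 2 = 24; total kept: 6 × 8 − 24 = 24.
The chores-and-supplies kitty pays out 1.6 × 24 = 38.40 in aggregate.
Group total = 24 + 38.40 = 62.40.

62.40 dollars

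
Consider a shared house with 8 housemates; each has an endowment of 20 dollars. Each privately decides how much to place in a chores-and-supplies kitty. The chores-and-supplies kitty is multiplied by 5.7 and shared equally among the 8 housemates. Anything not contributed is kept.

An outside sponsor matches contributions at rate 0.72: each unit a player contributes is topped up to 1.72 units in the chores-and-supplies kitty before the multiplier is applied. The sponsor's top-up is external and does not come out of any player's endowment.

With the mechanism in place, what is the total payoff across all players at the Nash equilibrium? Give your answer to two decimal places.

1568.64 dollars

The effective private return per unit is now 5.7 × 1.72 / 8 = 1.2255 > 1, so every player's dominant strategy flips to full contribution.
So the Nash equilibrium is full contribution by all 8; the group earns 5.7 × 1.72 × 160 = 1568.64.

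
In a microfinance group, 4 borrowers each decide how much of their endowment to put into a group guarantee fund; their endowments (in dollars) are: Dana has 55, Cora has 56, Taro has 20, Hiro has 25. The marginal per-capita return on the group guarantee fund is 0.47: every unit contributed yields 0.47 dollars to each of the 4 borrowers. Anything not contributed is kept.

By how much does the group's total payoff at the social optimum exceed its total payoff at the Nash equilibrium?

The private return per contributed unit is 0.47 < 1 for everyone, so the Nash equilibrium is zero contribution and the group total is Σ E_j = 55 + 56 + 20 + 25 = 156.
Each contributed unit returns 1.880 to the group, so the social optimum is full contribution by everyone: group total = 1.880 × 156 = 293.28.
Efficiency loss = (1.880 − 1) × 156 = 137.28.

137.28 dollars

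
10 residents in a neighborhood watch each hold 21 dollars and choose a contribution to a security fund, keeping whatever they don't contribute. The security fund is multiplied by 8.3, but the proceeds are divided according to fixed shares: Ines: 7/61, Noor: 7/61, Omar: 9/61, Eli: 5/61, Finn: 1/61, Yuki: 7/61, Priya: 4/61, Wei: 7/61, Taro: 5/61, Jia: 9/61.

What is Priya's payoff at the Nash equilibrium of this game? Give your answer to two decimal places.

43.86 dollars

For player j, contributing a unit is worthwhile iff 8.3 × (j's share) ≥ 1, i.e. iff j's share is at least 0.1205.
Omar and Jia are above the threshold, contributing 21 each; the remaining 8 contribute 0. Total contributed: 42.
Priya keeps 21 and receives 8.3 × 42 × 4/61 = 22.86 from the security fund, for a payoff of 43.86.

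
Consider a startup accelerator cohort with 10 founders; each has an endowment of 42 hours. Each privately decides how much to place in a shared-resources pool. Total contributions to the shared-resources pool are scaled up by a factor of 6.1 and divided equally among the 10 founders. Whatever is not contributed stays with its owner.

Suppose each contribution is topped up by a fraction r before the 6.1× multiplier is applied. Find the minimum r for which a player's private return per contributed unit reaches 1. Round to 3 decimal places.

With matching at rate r, one contributed unit becomes (1 + r) in the shared-resources pool and returns 6.1 × (1 + r) / 10 to the contributor.
Setting this equal to 1: 1 + r = 10/6.1 = 1.6393.
So the minimum matching rate is r = 1.6393 − 1 = 0.639.

0.639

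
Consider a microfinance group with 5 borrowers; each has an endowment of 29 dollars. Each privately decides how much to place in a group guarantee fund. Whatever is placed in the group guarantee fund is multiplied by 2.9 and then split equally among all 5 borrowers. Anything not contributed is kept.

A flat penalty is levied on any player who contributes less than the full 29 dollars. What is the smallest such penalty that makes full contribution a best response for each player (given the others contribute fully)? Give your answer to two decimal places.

12.18 dollars

Given the others contribute fully, the best deviation is to contribute 0 (any partial contribution still incurs the fine and gives up units whose private return 0.5800 is below 1).
Deviating from 29 to 0 saves 29 dollars but forfeits the deviator's share of the drop in the group guarantee fund: 2.9/5 × 29 = 16.82.
So the deviation gain is 29 − 16.82 = 12.18, and the fine must be at least 12.18 dollars to wipe it out.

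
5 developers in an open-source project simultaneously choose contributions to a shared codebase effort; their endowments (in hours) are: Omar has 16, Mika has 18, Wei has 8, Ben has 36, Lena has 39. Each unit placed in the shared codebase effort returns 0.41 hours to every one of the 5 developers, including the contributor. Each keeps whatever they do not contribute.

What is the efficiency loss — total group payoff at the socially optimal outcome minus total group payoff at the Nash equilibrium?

122.85 hours

The private return per contributed unit is 0.41 < 1 for everyone, so the Nash equilibrium is zero contribution and the group total is Σ E_j = 16 + 18 + 8 + 36 + 39 = 117.
Each contributed unit returns 2.050 to the group, so the social optimum is full contribution by everyone: group total = 2.050 × 117 = 239.85.
Efficiency loss = (2.050 − 1) × 117 = 122.85.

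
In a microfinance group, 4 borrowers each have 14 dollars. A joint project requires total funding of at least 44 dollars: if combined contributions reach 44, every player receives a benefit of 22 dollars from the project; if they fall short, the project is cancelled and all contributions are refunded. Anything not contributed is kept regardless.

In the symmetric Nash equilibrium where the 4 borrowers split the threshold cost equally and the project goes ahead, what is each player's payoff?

25 dollars

Equal share of the threshold: 44/4 = 11.
At this profile no one gains by cutting their contribution: any cut drops the total below 44, the project is cancelled, contributions are refunded, and the deviator ends with 14, which is less than 14 − 11 + 22 = 25. Contributing more than 11 just wastes the excess. So contributing exactly 11 is a best response.
Each player's payoff: 14 − 11 + 22 = 25.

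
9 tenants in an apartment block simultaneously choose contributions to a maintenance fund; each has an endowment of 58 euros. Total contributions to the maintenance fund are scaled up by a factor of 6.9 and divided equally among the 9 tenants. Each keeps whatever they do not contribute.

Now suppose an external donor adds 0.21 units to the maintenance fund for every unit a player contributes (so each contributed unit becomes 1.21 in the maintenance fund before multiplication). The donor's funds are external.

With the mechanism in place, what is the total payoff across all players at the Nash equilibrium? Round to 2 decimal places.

522.00 euros

The effective private return is 6.9 × 1.21 / 9 = 0.9277, which is still under 1, so the mechanism doesn't change anyone's dominant strategy: zero contribution.
Everyone keeps their endowment and the group total is 9 × 58 = 522.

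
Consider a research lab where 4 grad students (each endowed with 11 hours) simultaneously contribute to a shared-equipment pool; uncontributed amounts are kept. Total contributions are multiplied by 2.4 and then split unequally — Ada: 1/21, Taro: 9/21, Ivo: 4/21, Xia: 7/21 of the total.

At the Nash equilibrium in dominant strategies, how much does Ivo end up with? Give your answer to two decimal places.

For player j, contributing a unit is worthwhile iff 2.4 × (j's share) ≥ 1, i.e. iff j's share is at least 0.4167.
Only Taro (9/21) clears that bar, contributing 11; the remaining 3 contribute 0. Total contributed: 11.
Ivo keeps 11 and receives 2.4 × 11 × 4/21 = 5.03 from the shared-equipment pool, for a payoff of 16.03.

16.03 hours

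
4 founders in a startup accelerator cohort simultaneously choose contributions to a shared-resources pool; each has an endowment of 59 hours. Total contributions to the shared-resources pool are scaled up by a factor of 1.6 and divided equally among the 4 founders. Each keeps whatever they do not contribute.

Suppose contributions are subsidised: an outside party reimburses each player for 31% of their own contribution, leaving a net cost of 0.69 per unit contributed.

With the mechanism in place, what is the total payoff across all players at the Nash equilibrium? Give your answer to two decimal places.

The effective private return is (1.6/4) / 0.69 = 0.5797, which is still under 1, so the mechanism doesn't change anyone's dominant strategy: zero contribution.
At the Nash equilibrium no one contributes; group total payoff = 4 × 59 = 236.

236.00 hours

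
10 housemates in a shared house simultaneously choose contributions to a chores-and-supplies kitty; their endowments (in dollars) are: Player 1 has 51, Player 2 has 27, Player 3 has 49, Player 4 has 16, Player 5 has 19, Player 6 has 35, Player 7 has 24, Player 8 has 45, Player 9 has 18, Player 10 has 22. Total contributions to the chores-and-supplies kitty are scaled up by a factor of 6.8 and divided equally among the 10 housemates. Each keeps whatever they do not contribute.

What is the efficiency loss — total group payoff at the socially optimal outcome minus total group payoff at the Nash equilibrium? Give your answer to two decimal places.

1774.80 dollars

The private return per contributed unit is 6.8/10 = 0.6800 < 1 for every player regardless of endowment, so the Nash equilibrium is zero contribution and the group total is Σ E_j = 51 + 27 + 49 + 16 + 19 + 35 + 24 + 45 + 18 + 22 = 306.
Each contributed unit returns 6.800 to the group, so the social optimum is full contribution by everyone: group total = 6.800 × 306 = 2080.80.
Efficiency loss = (6.800 − 1) × 306 = 1774.80.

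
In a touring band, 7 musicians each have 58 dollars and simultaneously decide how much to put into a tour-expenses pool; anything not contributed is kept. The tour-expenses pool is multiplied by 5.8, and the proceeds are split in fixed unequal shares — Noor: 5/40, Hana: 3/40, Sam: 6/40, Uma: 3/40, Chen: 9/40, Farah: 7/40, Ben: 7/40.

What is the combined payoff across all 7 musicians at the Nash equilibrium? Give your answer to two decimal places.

For player j, contributing a unit is worthwhile iff 5.8 × (j's share) ≥ 1, i.e. iff j's share is at least 0.1724.
Chen, Farah and Ben clear that bar, contributing 58 each; the remaining 4 contribute 0. Total contributed: 174.
The tour-expenses pool pays out 5.8 × 174 = 1009.20 in total (split across the unequal shares, but the aggregate is all that matters for the group sum).
The 4 free-riders keep 58 each, adding 232. Group total = 232 + 1009.20 = 1241.20.

1241.20 dollars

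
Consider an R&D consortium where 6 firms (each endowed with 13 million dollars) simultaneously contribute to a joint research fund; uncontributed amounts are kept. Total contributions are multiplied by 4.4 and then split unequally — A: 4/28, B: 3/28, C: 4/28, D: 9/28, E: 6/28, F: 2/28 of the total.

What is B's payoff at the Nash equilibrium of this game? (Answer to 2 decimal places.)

19.13 million dollars

Each unit j contributes comes back to j as 4.4 × (j's share), so j prefers to contribute only if that share exceeds 1/4.4 = 0.2273; otherwise keeping the unit dominates.
Only D (9/28) clears that bar, contributing 13; the remaining 5 contribute 0. Total contributed: 13.
B keeps 13 and receives 4.4 × 13 × 3/28 = 6.13 from the joint research fund, for a payoff of 19.13.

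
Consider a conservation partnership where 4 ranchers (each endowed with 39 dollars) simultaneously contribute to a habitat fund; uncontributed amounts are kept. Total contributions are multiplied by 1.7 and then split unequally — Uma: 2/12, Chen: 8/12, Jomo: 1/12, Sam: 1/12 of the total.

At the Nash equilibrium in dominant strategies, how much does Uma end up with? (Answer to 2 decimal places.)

Player j's private return per contributed unit is 1.7 × (j's share). Contributing is weakly dominant for j when that share is at least 1/1.7 = 0.5882, and contributing 0 is dominant otherwise.
Chen alone (share 8/12) is above the threshold, contributing 39; the remaining 3 contribute 0. Total contributed: 39.
Uma keeps 39 and receives 1.7 × 39 × 2/12 = 11.05 from the habitat fund, for a payoff of 50.05.

50.05 dollars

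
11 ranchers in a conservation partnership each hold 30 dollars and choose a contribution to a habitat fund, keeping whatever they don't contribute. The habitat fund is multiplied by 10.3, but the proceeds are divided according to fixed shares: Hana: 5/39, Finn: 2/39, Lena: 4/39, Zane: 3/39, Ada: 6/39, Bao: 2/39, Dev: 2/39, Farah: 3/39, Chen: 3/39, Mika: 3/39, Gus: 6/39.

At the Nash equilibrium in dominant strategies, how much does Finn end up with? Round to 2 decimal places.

Each unit j contributes comes back to j as 10.3 × (j's share), so j prefers to contribute only if that share exceeds 1/10.3 = 0.0971; otherwise keeping the unit dominates.
Hana, Lena, Ada and Gus clear that bar, contributing 30 each; the remaining 7 contribute 0. Total contributed: 120.
Finn keeps 30 and receives 10.3 × 120 × 2/39 = 63.38 from the habitat fund, for a payoff of 93.38.

93.38 dollars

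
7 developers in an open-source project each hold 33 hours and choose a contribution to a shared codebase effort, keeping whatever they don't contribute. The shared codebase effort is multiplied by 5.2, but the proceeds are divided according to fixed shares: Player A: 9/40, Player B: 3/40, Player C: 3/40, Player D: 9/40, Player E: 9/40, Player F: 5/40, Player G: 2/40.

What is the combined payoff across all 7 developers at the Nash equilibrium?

Each unit j contributes comes back to j as 5.2 × (j's share), so j prefers to contribute only if that share exceeds 1/5.2 = 0.1923; otherwise keeping the unit dominates.
Player A, Player D and Player E are above the threshold, contributing 33 each; the remaining 4 contribute 0. Total contributed: 99.
The shared codebase effort pays out 5.2 × 99 = 514.80 in total (split across the unequal shares, but the aggregate is all that matters for the group sum).
The 4 free-riders keep 33 each, adding 132. Group total = 132 + 514.80 = 646.80.

646.80 hours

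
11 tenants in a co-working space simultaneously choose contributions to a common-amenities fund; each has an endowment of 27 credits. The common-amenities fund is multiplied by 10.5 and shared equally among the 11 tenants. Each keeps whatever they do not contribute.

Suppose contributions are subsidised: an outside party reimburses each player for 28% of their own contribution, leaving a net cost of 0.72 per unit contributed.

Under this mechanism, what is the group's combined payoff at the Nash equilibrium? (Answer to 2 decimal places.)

Under the mechanism each unit contributed yields (10.5/11) / 0.72 = 1.3258 back to its contributor per unit of net cost, which exceeds 1, making full contribution the dominant choice for everyone.
So the Nash equilibrium is full contribution by all 11; the group earns 11 × (27 × 0.28 + 10.5 × 27) = 3201.66.

3201.66 credits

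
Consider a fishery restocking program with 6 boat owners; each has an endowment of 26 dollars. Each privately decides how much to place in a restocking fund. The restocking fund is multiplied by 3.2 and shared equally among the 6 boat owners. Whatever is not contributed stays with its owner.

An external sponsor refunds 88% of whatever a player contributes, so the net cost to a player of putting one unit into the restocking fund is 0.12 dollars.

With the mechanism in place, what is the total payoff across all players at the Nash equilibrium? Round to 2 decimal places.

636.48 dollars

Under the mechanism each unit contributed yields (3.2/6) / 0.12 = 4.4444 back to its contributor per unit of net cost, which exceeds 1, making full contribution the dominant choice for everyone.
So the Nash equilibrium is full contribution by all 6; the group earns 6 × (26 × 0.88 + 3.2 × 26) = 636.48.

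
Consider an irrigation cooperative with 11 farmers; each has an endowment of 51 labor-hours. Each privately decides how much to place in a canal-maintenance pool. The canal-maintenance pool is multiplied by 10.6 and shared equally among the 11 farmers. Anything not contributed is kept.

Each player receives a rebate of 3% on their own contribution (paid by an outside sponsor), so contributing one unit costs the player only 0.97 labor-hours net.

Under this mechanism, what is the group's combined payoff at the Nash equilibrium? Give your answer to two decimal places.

Even with the mechanism, each unit contributed returns only (10.6/11) / 0.97 = 0.9934 per unit of net cost, so contributing nothing is still dominant.
Everyone keeps their endowment and the group total is 11 × 51 = 561.

561.00 labor-hours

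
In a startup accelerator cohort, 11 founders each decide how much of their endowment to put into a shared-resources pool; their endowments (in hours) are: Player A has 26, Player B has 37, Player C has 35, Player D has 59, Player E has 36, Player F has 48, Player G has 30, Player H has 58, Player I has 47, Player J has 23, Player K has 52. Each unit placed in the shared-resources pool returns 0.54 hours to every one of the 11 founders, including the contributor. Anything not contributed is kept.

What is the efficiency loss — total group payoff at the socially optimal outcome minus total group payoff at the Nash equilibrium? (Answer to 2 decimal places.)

The private return per contributed unit is 0.54 < 1 for everyone, so the Nash equilibrium is zero contribution and the group total is Σ E_j = 26 + 37 + 35 + 59 + 36 + 48 + 30 + 58 + 47 + 23 + 52 = 451.
Each contributed unit returns 5.940 to the group, so the social optimum is full contribution by everyone: group total = 5.940 × 451 = 2678.94.
Efficiency loss = (5.940 − 1) × 451 = 2227.94.

2227.94 hours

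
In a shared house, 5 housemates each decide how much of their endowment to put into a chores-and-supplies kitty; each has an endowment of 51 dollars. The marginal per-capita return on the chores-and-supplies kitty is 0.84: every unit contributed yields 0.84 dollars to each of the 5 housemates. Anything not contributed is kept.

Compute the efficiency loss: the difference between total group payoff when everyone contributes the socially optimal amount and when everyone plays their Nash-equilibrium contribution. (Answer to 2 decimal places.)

816.00 dollars

The private return per contributed unit is 0.84 < 1, so contributing 0 is dominant for every player. At the Nash equilibrium everyone keeps their 51, and the group total is 5 × 51 = 255.
Each contributed unit returns 4.200 to the group as a whole (0.84 to each of 5 players), which exceeds 1, so the social optimum is full contribution: group total = 4.200 × 255 = 1071.00.
Efficiency loss = 1071.00 − 255 = 816.00.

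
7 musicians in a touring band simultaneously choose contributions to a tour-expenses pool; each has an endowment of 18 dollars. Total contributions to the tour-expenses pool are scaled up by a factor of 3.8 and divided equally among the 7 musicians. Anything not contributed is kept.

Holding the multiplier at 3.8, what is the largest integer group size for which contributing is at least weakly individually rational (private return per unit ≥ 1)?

3

Private return per unit is 3.8/(group size), which is ≥ 1 whenever the group size is ≤ 3.8.
The largest such integer is 3.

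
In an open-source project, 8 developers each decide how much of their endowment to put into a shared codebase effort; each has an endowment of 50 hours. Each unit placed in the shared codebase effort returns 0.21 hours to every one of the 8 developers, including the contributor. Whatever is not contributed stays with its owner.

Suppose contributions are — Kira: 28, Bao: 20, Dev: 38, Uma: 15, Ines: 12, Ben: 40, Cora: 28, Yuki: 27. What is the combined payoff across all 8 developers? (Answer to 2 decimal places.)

541.44 hours

Total contributed: 28 + 20 + 38 + 15 + 12 + 40 + 28 + 27 = 208; total kept: 8 × 50 − 208 = 192.
The shared codebase effort pays out 0.21 × 8 × 208 = 349.44 in aggregate.
Group total = 192 + 349.44 = 541.44.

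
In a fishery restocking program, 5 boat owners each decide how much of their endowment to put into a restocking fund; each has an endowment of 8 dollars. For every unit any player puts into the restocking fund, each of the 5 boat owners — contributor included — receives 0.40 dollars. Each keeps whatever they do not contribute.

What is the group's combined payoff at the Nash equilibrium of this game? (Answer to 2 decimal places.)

The private return per contributed unit is 0.40 < 1, so contributing 0 is dominant for every player. At the Nash equilibrium everyone keeps their 8, and the group total is 5 × 8 = 40.

40.00 dollars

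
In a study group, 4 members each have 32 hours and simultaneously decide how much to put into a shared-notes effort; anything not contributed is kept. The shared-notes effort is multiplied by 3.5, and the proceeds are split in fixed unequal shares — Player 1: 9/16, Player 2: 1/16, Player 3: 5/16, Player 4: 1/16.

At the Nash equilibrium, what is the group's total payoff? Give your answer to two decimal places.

Player j's private return per contributed unit is 3.5 × (j's share). Contributing is weakly dominant for j when that share is at least 1/3.5 = 0.2857, and contributing 0 is dominant otherwise.
Player 1 and Player 3 are above the threshold, contributing 32 each; the remaining 2 contribute 0. Total contributed: 64.
The shared-notes effort pays out 3.5 × 64 = 224.00 in total (split across the unequal shares, but the aggregate is all that matters for the group sum).
The 2 free-riders keep 32 each, adding 64. Group total = 64 + 224.00 = 288.00.

288.00 hours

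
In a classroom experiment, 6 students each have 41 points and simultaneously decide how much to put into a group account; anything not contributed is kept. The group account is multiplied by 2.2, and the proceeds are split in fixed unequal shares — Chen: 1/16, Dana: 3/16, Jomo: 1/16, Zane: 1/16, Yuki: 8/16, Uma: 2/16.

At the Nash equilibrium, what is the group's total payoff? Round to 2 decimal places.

Player j's private return per contributed unit is 2.2 × (j's share). Contributing is weakly dominant for j when that share is at least 1/2.2 = 0.4545, and contributing 0 is dominant otherwise.
Only Yuki (8/16) clears that bar, contributing 41; the remaining 5 contribute 0. Total contributed: 41.
The group account pays out 2.2 × 41 = 90.20 in total (split across the unequal shares, but the aggregate is all that matters for the group sum).
The 5 free-riders keep 41 each, adding 205. Group total = 205 + 90.20 = 295.20.

295.20 points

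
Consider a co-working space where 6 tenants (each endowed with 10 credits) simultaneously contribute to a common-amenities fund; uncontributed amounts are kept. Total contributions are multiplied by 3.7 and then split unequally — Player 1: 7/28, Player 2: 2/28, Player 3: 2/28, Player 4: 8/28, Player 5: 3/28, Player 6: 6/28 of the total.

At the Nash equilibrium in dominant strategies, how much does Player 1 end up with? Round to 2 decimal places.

Player j's private return per contributed unit is 3.7 × (j's share). Contributing is weakly dominant for j when that share is at least 1/3.7 = 0.2703, and contributing 0 is dominant otherwise.
Player 4 alone (share 8/28) is above the threshold, contributing 10; the remaining 5 contribute 0. Total contributed: 10.
Player 1 keeps 10 and receives 3.7 × 10 × 7/28 = 9.25 from the common-amenities fund, for a payoff of 19.25.

19.25 credits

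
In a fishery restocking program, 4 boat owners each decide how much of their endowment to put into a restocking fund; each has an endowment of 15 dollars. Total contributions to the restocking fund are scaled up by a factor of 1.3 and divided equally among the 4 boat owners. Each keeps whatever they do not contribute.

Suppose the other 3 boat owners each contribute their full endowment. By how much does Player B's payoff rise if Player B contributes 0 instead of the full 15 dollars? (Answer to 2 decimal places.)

Switching from a contribution of 15 to 0 lets Player B keep an extra 15 dollars, but lowers the restocking fund by 15, which costs Player B their own share of that drop: 1.3/4 × 15 = 4.87.
Net gain = 15 − 4.87 = 10.13. The private return per contributed unit (0.3250) is below 1, so free-riding is indeed the best response regardless of what the others do.

10.13 dollars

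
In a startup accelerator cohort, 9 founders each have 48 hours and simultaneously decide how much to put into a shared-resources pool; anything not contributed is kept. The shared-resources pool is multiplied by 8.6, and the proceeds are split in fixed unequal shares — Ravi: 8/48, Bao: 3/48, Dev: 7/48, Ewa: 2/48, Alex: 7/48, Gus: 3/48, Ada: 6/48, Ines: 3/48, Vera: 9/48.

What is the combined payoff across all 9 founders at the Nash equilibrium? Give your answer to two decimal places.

A player with share s gets back 8.6·s per unit contributed, so full contribution is dominant for anyone with s > 1/8.6 = 0.1163 and zero contribution is dominant for anyone below.
The shares above 0.1163 belong to Ravi, Dev, Alex, Ada and Vera, contributing 48 each; the remaining 4 contribute 0. Total contributed: 240.
The shared-resources pool pays out 8.6 × 240 = 2064.00 in total (split across the unequal shares, but the aggregate is all that matters for the group sum).
The 4 free-riders keep 48 each, adding 192. Group total = 192 + 2064.00 = 2256.00.

2256.00 hours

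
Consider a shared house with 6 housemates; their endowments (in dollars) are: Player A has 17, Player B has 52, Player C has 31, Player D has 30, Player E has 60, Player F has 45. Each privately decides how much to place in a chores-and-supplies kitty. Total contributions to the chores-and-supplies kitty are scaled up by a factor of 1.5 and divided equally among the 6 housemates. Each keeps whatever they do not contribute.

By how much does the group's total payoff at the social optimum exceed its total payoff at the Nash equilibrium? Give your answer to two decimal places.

117.50 dollars

The private return per contributed unit is 1.5/6 = 0.2500 < 1 for every player regardless of endowment, so the Nash equilibrium is zero contribution and the group total is Σ E_j = 17 + 52 + 31 + 30 + 60 + 45 = 235.
Each contributed unit returns 1.500 to the group, so the social optimum is full contribution by everyone: group total = 1.500 × 235 = 352.50.
Efficiency loss = (1.500 − 1) × 235 = 117.50.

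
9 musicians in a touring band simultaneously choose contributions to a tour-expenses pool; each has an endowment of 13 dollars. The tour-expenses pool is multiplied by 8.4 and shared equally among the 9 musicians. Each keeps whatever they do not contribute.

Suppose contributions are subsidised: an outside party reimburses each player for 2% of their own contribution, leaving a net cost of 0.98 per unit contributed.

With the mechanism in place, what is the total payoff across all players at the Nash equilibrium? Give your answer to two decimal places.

117.00 dollars

With the mechanism, a contributed unit returns (8.4/9) / 0.98 = 0.9524 per unit of net cost — still below 1 — so contributing 0 remains dominant for every player.
At the Nash equilibrium no one contributes; group total payoff = 9 × 13 = 117.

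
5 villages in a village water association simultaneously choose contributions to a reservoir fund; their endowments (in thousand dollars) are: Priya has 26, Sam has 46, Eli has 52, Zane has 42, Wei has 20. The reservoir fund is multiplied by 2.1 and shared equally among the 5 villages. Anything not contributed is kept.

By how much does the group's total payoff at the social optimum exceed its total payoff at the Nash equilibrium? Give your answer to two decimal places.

204.60 thousand dollars

The private return per contributed unit is 2.1/5 = 0.4200 < 1 for every player regardless of endowment, so the Nash equilibrium is zero contribution and the group total is Σ E_j = 26 + 46 + 52 + 42 + 20 = 186.
Each contributed unit returns 2.100 to the group, so the social optimum is full contribution by everyone: group total = 2.100 × 186 = 390.60.
Efficiency loss = (2.100 − 1) × 186 = 204.60.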